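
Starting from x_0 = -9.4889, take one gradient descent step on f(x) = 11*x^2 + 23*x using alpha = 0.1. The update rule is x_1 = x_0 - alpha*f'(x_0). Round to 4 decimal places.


We compute the gradient at x_0 and apply the update.
f'(x) = 22*x + 23
f'(-9.4889) = 22*-9.4889 + 23 = -185.7558
x_1 = -9.4889 - 0.1*-185.7558 = 9.0867


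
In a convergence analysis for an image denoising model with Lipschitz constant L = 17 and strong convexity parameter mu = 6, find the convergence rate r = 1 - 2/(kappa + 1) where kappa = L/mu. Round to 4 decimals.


Step 1: Compute the condition number.
kappa = L/mu = 17/6 = 2.8333
Step 2: Compute the convergence rate.
r = 1 - 2/(kappa + 1) = 1 - 2*mu/(L + mu) = (L - mu)/(L + mu) = 11/23 = 0.4783


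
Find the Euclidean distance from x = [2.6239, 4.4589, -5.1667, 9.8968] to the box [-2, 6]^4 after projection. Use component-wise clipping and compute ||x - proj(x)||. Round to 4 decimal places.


Project each component onto [-2, 6].
clip(2.6239) = 2.6239, clip(4.4589) = 4.4589, clip(-5.1667) = -2.0, clip(9.8968) = 6.0
Projection = [2.6239, 4.4589, -2.0, 6.0]
Squared diffs: [0.0, 0.0, 10.028, 15.1851]
Distance = sqrt(25.2131) = 5.0213


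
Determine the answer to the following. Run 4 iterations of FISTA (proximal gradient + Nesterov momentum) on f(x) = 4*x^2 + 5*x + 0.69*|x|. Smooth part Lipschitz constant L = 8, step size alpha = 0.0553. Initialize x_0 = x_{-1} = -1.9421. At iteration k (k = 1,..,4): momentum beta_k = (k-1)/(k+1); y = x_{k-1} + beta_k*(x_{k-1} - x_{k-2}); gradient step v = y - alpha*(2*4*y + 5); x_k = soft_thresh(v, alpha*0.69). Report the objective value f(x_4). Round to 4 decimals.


FISTA on f(x) = 4*x^2 + 5*x + 0.69*|x|
L = 8, alpha = 0.0553
Iteration 1: beta = 0.0, y = -1.9421 + 0.0*(-1.9421 + 1.9421) = -1.9421
  grad(y) = -10.5368, v = y - alpha*grad = -1.3594
  prox(v) = soft_thresh(-1.3594, 0.0382) = -1.3213
Iteration 2: beta = 0.3333, y = -1.3213 + 0.3333*(-1.3213 + 1.9421) = -1.1143
  grad(y) = -3.9145, v = y - alpha*grad = -0.8978
  prox(v) = soft_thresh(-0.8978, 0.0382) = -0.8597
Iteration 3: beta = 0.5, y = -0.8597 + 0.5*(-0.8597 + 1.3213) = -0.6289
  grad(y) = -0.0312, v = y - alpha*grad = -0.6272
  prox(v) = soft_thresh(-0.6272, 0.0382) = -0.589
Iteration 4: beta = 0.6, y = -0.589 + 0.6*(-0.589 + 0.8597) = -0.4266
  grad(y) = 1.5871, v = y - alpha*grad = -0.5144
  prox(v) = soft_thresh(-0.5144, 0.0382) = -0.4762
f(x_4) = 4*(-0.4762)^2 + 5*(-0.4762) + 0.69*|-0.4762| = -1.1454


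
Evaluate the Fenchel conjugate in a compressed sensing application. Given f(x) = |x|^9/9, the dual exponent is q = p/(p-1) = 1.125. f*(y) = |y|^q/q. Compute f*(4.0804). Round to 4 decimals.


The conjugate exponent q satisfies 1/p + 1/q = 1.
p = 9, so q = 9/(9 - 1) = 1.125
|y|^q = 4.0804^1.125 = 4.8645
f*(4.0804) = 4.8645 / 1.125 = 4.324


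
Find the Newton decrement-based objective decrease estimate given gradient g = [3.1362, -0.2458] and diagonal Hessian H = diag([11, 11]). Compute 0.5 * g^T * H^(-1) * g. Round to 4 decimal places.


Step 1: H is diagonal, so H^(-1) * g = [0.2851, -0.0223].
Step 2: g^T H^(-1) g = sum_i g_i^2 / H_ii
  = (3.1362)^2/11 + (-0.2458)^2/11
  = 0.8942 + 0.0055 = 0.8997
Step 3: Objective decrease = 0.5 * g^T H^(-1) g = 0.4498


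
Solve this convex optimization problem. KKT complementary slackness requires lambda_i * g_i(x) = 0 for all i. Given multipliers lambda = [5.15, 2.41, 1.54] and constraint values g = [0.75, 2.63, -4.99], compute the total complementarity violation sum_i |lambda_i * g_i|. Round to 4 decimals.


KKT complementary slackness check:
lambda_1 * g_1 = 5.15 * 0.75 = 3.8625
lambda_2 * g_2 = 2.41 * 2.63 = 6.3383
lambda_3 * g_3 = 1.54 * -4.99 = -7.6846
Total violation = 3.8625 + 6.3383 + 7.6846 = 17.8854


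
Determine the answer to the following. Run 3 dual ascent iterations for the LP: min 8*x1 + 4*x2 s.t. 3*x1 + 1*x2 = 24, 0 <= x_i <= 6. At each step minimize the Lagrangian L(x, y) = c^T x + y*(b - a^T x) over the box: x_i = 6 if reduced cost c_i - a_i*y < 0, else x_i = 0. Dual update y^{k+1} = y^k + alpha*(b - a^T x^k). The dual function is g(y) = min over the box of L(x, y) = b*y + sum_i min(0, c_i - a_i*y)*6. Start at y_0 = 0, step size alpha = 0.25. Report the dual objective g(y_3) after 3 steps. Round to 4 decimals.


Dual ascent for LP: min 8*x1 + 4*x2, 3*x1 + 1*x2 = 24, 0 <= x_i <= 6
Step 1: y^k = 0.0, reduced costs: (8.0, 4.0)
  x^k = (0.0, 0.0), subgradient = b - a^T x = 24.0
  y^{k+1} = 0.0 + 0.25*24.0 = 6.0
Step 2: y^k = 6.0, reduced costs: (-10.0, -2.0)
  x^k = (6.0, 6.0), subgradient = b - a^T x = 0.0
  y^{k+1} = 6.0 + 0.25*0.0 = 6.0
Step 3: y^k = 6.0, reduced costs: (-10.0, -2.0)
  x^k = (6.0, 6.0), subgradient = b - a^T x = 0.0
  y^{k+1} = 6.0 + 0.25*0.0 = 6.0
Dual objective at y_3 = 6.0: reduced costs (-10.0, -2.0), box minimizer x = (6.0, 6.0)
g(y_3) = b*y + (c1 - a1*y)*x1 + (c2 - a2*y)*x2 = 24*6.0 + (-10.0)*6.0 + (-2.0)*6.0 = 144.0 - 60.0 - 12.0 = 72.0


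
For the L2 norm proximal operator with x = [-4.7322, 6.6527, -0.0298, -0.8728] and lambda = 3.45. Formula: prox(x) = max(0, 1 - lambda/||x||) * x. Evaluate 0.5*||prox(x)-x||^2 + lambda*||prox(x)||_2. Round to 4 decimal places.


Step 1: Compute ||x||.
||x|| = 8.2107
Step 2: Compute scaling factor.
scale = max(0, 1 - 3.45/8.2107) = 0.5798
Step 3: prox(x) = [-2.7438, 3.8573, -0.0173, -0.5061]
||prox(x)|| = 4.7607
Step 4: Proximal objective.
0.5*||prox-x||^2 = 5.9513
lambda*||prox|| = 16.4244
Total = 22.3755


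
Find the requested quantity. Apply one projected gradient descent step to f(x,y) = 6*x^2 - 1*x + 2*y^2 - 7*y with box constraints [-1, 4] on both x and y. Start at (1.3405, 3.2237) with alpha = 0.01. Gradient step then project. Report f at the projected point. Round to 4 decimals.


Step 1: Compute gradient at (1.3405, 3.2237).
grad_x = 2*6*1.3405 - 1 = 15.086
grad_y = 2*2*3.2237 - 7 = 5.8948
Step 2: Gradient step.
x_raw = 1.3405 - 0.01*15.086 = 1.1896
y_raw = 3.2237 - 0.01*5.8948 = 3.1648
Step 3: Project onto [-1, 4].
x_proj = clip(1.1896) = 1.1896
y_proj = clip(3.1648) = 3.1648
Step 4: Evaluate f.
f(1.1896, 3.1648) = 5.1799


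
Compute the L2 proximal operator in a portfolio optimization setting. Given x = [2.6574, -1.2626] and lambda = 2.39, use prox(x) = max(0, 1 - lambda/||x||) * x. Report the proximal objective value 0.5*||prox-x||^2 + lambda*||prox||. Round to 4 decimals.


Step 1: Compute ||x||.
||x|| = 2.9421
Step 2: Compute scaling factor.
scale = max(0, 1 - 2.39/2.9421) = 0.1877
Step 3: prox(x) = [0.4987, -0.2369]
||prox(x)|| = 0.5521
Step 4: Proximal objective.
0.5*||prox-x||^2 = 2.8561
lambda*||prox|| = 1.3195
Total = 4.1756


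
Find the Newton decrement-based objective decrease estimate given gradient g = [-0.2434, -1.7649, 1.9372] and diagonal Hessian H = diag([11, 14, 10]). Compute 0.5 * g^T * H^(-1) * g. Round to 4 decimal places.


Step 1: H is diagonal, so H^(-1) * g = [-0.0221, -0.1261, 0.1937].
Step 2: g^T H^(-1) g = sum_i g_i^2 / H_ii
  = (-0.2434)^2/11 + (-1.7649)^2/14 + (1.9372)^2/10
  = 0.0054 + 0.2225 + 0.3753 = 0.6032
Step 3: Objective decrease = 0.5 * g^T H^(-1) g = 0.3016


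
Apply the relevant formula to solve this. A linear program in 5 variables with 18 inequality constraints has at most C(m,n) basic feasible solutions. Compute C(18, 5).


Each vertex corresponds to some choice of n active constraints out of m, so the number of vertices is at most C(m, n) = m! / (n!(m-n)!).
m = 18, n = 5
Numerator: 18 * 17 * 16 * 15 * 14
Denominator: 5! = 120
C(18, 5) = 8568


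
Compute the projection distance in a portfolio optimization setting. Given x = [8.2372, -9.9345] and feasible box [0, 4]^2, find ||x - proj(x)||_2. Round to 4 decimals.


Project each component onto [0, 4].
clip(8.2372) = 4.0, clip(-9.9345) = 0.0
Projection = [4.0, 0.0]
Squared diffs: [17.9539, 98.6943]
Distance = sqrt(116.6482) = 10.8004


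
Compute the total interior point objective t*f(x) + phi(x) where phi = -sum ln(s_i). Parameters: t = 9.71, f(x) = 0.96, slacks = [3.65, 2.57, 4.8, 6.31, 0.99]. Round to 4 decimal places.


Step 1: Compute log-barrier.
ln values: [1.2947, 0.9439, 1.5686, 1.8421, -0.0101]
phi = -(1.2947 + 0.9439 + 1.5686 + 1.8421 - 0.0101) = -5.6393
Step 2: Compute augmented objective.
t*f(x) = 9.71*0.96 = 9.3216
Total = 9.3216 - 5.6393 = 3.6823


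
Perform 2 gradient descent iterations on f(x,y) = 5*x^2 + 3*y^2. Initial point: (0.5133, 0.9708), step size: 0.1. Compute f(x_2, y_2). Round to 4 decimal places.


Gradient descent on f(x,y) = 5*x^2 + 3*y^2.
Starting point: (0.5133, 0.9708), alpha = 0.1
Step 1: grad_x = 2*5*0.5133 = 5.133, grad_y = 2*3*0.9708 = 5.8248
  x_1 = 0.5133 - 0.1*5.133 = 0.0
  y_1 = 0.9708 - 0.1*5.8248 = 0.3883
Step 2: grad_x = 2*5*0.0 = 0.0, grad_y = 2*3*0.3883 = 2.3299
  x_2 = 0.0 - 0.1*0.0 = 0.0
  y_2 = 0.3883 - 0.1*2.3299 = 0.1553
f(0.0, 0.1553) = 5*0.0^2 + 3*0.1553^2 = 0.0724


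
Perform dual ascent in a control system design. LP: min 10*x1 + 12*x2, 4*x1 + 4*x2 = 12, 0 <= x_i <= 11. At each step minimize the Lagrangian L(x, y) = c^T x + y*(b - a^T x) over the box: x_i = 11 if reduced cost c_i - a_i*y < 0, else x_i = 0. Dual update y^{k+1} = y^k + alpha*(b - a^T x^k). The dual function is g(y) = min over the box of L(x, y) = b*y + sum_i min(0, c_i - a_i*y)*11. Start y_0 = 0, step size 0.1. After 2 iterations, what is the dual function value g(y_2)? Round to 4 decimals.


Dual ascent for LP: min 10*x1 + 12*x2, 4*x1 + 4*x2 = 12, 0 <= x_i <= 11
Step 1: y^k = 0.0, reduced costs: (10.0, 12.0)
  x^k = (0.0, 0.0), subgradient = b - a^T x = 12.0
  y^{k+1} = 0.0 + 0.1*12.0 = 1.2
Step 2: y^k = 1.2, reduced costs: (5.2, 7.2)
  x^k = (0.0, 0.0), subgradient = b - a^T x = 12.0
  y^{k+1} = 1.2 + 0.1*12.0 = 2.4
Dual objective at y_2 = 2.4: reduced costs (0.4, 2.4), box minimizer x = (0.0, 0.0)
g(y_2) = b*y + (c1 - a1*y)*x1 + (c2 - a2*y)*x2 = 12*2.4 + 0.4*0.0 + 2.4*0.0 = 28.8 + 0.0 + 0.0 = 28.8


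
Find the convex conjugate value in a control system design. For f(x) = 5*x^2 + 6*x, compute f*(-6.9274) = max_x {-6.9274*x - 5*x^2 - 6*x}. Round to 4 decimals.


f*(y) = sup_x {y*x - a*x^2 - b*x} = sup_x {(y-b)*x - a*x^2}
FOC: (y - b) - 2a*x = 0 => x* = (y - b)/(2a)
x* = (-6.9274 - 6)/(2*5) = -1.2927
f*(-6.9274) = (y-b)^2/(4a) = (-6.9274 - 6)^2/(4*5)
= 167.1177/20 = 8.3559


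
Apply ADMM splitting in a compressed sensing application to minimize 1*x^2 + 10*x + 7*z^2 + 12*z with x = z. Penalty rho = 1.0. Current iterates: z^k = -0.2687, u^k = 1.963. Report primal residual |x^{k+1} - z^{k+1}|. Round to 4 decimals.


ADMM iteration with rho = 1.0, z^k = -0.2687, u^k = 1.963
Step 1: x-update.
Minimize 1*x^2 + 10*x + (1.0/2)*(x + 0.2687 + 1.963)^2
FOC: (2*1 + 1.0)*x = -10 + 1.0*(-0.2687 - 1.963)
x^{k+1} = -4.0772
Step 2: z-update.
Minimize 7*z^2 + 12*z + (1.0/2)*(-4.0772 - z + 1.963)^2
FOC: (2*7 + 1.0)*z = -12 + 1.0*(-4.0772 + 1.963)
z^{k+1} = -0.9409
Step 3: u-update.
u^{k+1} = 1.963 - 4.0772 + 0.9409 = -1.1733
Step 4: Primal residual = |-4.0772 + 0.9409| = 3.1363


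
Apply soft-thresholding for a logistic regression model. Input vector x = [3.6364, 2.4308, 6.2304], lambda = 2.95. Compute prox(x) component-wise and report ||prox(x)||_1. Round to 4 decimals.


Soft-thresholding with lambda = 2.95:
prox(3.6364) = sign(3.6364)*max(|3.6364| - 2.95, 0) = 0.6864
prox(2.4308) = sign(2.4308)*max(|2.4308| - 2.95, 0) = 0.0
prox(6.2304) = sign(6.2304)*max(|6.2304| - 2.95, 0) = 3.2804
prox(x) = [0.6864, 0.0, 3.2804]
||prox(x)||_1 = 0.6864 + 0.0 + 3.2804 = 3.9668


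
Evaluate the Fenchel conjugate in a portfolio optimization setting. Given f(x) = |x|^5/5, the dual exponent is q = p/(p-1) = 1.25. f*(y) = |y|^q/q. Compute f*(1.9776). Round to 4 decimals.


The conjugate exponent q satisfies 1/p + 1/q = 1.
p = 5, so q = 5/(5 - 1) = 1.25
|y|^q = 1.9776^1.25 = 2.3452
f*(1.9776) = 2.3452 / 1.25 = 1.8761


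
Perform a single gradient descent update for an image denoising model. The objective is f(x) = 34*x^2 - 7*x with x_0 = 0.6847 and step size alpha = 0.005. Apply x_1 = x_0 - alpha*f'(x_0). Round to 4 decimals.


We compute the gradient at x_0 and apply the update.
f'(x) = 68*x - 7
f'(0.6847) = 68*0.6847 - 7 = 39.5596
x_1 = 0.6847 - 0.005*39.5596 = 0.4869


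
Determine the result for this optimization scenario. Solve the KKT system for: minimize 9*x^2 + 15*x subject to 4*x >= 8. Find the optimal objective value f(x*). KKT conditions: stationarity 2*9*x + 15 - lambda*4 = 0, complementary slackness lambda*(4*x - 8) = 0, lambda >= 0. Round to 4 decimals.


Step 1: Try lambda = 0 (constraint inactive).
x_unc = -15/(2*9) = -0.8333
Check: 4*-0.8333 = -3.3332 < 8 -- violated!
Step 2: Constraint must be active: 4*x = 8
x* = 8/4 = 2.0
lambda = (2*9*2.0 + 15)/4 = 12.75
Step 3: Compute optimal value.
f(x*) = 9*2.0^2 + 15*2.0 = 66.0


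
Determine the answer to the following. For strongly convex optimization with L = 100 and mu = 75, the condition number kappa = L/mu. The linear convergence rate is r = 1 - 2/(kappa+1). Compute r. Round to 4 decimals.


Step 1: Compute the condition number.
kappa = L/mu = 100/75 = 1.3333
Step 2: Compute the convergence rate.
r = 1 - 2/(kappa + 1) = 1 - 2*mu/(L + mu) = (L - mu)/(L + mu) = 25/175 = 0.1429


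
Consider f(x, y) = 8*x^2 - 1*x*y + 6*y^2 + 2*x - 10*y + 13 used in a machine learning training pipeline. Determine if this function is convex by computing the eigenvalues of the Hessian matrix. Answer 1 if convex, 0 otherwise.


The Hessian of f(x,y) = 8*x^2 - 1*x*y + 6*y^2 + 2*x - 10*y + 13 is:
H = [[16, -1], [-1, 12]]
Trace = 16 + 12 = 28
Determinant = 16*12 - (-1)^2 = 191
Discriminant = (28)^2 - 4*191 = 20.0
Eigenvalues: lambda_1 = 11.7639, lambda_2 = 16.2361
The function is convex.

1


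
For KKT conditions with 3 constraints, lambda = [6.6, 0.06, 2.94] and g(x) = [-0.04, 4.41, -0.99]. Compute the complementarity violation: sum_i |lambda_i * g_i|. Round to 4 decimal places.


KKT complementary slackness check:
lambda_1 * g_1 = 6.6 * -0.04 = -0.264
lambda_2 * g_2 = 0.06 * 4.41 = 0.2646
lambda_3 * g_3 = 2.94 * -0.99 = -2.9106
Total violation = 0.264 + 0.2646 + 2.9106 = 3.4392


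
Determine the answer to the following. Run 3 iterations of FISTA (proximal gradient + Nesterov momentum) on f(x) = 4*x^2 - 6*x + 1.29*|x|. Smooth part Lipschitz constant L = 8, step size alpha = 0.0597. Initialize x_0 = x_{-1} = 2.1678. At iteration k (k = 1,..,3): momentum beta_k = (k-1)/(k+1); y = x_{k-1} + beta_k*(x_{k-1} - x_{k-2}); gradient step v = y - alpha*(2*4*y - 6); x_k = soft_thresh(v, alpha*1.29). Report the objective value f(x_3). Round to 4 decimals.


FISTA on f(x) = 4*x^2 - 6*x + 1.29*|x|
L = 8, alpha = 0.0597
Iteration 1: beta = 0.0, y = 2.1678 + 0.0*(2.1678 - 2.1678) = 2.1678
  grad(y) = 11.3424, v = y - alpha*grad = 1.4907
  prox(v) = soft_thresh(1.4907, 0.077) = 1.4136
Iteration 2: beta = 0.3333, y = 1.4136 + 0.3333*(1.4136 - 2.1678) = 1.1623
  grad(y) = 3.2981, v = y - alpha*grad = 0.9654
  prox(v) = soft_thresh(0.9654, 0.077) = 0.8884
Iteration 3: beta = 0.5, y = 0.8884 + 0.5*(0.8884 - 1.4136) = 0.6257
  grad(y) = -0.9944, v = y - alpha*grad = 0.6851
  prox(v) = soft_thresh(0.6851, 0.077) = 0.6081
f(x_3) = 4*0.6081^2 - 6*0.6081 + 1.29*|0.6081| = -1.385


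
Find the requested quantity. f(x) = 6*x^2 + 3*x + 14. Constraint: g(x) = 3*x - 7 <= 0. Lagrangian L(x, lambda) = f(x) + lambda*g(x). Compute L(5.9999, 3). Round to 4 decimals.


Step 1: Evaluate f(x).
f(5.9999) = 6*5.9999^2 + 3*5.9999 + 14 = 247.9925
Step 2: Evaluate g(x).
g(5.9999) = 3*5.9999 - 7 = 10.9997
Step 3: Compute Lagrangian.
L = 247.9925 + 3*10.9997 = 280.9916


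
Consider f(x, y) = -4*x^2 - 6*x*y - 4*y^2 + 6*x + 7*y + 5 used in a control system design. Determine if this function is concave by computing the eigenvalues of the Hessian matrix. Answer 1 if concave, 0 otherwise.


The Hessian of f(x,y) = -4*x^2 - 6*x*y - 4*y^2 + 6*x + 7*y + 5 is:
H = [[-8, -6], [-6, -8]]
Trace = -8 - 8 = -16
Determinant = -8*-8 - (-6)^2 = 28
Discriminant = (-16)^2 - 4*28 = 144.0
Eigenvalues: lambda_1 = -14.0, lambda_2 = -2.0
The function is concave.

1


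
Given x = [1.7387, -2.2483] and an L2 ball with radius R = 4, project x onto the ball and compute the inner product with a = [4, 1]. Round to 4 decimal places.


Step 1: Compute ||x|| (intermediates to 6 decimals).
||x|| = sqrt(1.7387^2 + (-2.2483)^2) = 2.84217
Step 2: Project.
Since ||x|| <= R, proj = x (no scaling needed).
proj(x) = [1.7387, -2.2483]
Step 3: Dot product.
a^T * proj(x) = 4*1.7387 + 1*(-2.2483) = 4.7065


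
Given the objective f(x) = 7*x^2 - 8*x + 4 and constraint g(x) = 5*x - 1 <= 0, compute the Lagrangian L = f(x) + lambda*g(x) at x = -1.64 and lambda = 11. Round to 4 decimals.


Step 1: Evaluate f(x).
f(-1.64) = 7*(-1.64)^2 - 8*(-1.64) + 4 = 35.9472
Step 2: Evaluate g(x).
g(-1.64) = 5*-1.64 - 1 = -9.2
Step 3: Compute Lagrangian.
L = 35.9472 + 11*-9.2 = -65.2528


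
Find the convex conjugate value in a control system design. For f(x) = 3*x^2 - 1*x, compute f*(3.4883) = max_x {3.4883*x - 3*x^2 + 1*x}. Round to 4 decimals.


f*(y) = sup_x {y*x - a*x^2 - b*x} = sup_x {(y-b)*x - a*x^2}
FOC: (y - b) - 2a*x = 0 => x* = (y - b)/(2a)
x* = (3.4883 + 1)/(2*3) = 0.7481
f*(3.4883) = (y-b)^2/(4a) = (3.4883 + 1)^2/(4*3)
= 20.1448/12 = 1.6787


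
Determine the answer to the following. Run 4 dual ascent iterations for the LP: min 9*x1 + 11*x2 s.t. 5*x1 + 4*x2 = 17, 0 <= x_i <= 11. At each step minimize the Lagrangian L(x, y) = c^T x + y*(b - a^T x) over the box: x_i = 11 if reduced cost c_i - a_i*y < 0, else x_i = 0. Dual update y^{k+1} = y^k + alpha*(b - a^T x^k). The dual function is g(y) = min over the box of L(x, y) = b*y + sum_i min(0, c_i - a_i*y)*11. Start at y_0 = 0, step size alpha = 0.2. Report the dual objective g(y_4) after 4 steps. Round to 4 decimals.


Dual ascent for LP: min 9*x1 + 11*x2, 5*x1 + 4*x2 = 17, 0 <= x_i <= 11
Step 1: y^k = 0.0, reduced costs: (9.0, 11.0)
  x^k = (0.0, 0.0), subgradient = b - a^T x = 17.0
  y^{k+1} = 0.0 + 0.2*17.0 = 3.4
Step 2: y^k = 3.4, reduced costs: (-8.0, -2.6)
  x^k = (11.0, 11.0), subgradient = b - a^T x = -82.0
  y^{k+1} = 3.4 + 0.2*-82.0 = -13.0
Step 3: y^k = -13.0, reduced costs: (74.0, 63.0)
  x^k = (0.0, 0.0), subgradient = b - a^T x = 17.0
  y^{k+1} = -13.0 + 0.2*17.0 = -9.6
Step 4: y^k = -9.6, reduced costs: (57.0, 49.4)
  x^k = (0.0, 0.0), subgradient = b - a^T x = 17.0
  y^{k+1} = -9.6 + 0.2*17.0 = -6.2
Dual objective at y_4 = -6.2: reduced costs (40.0, 35.8), box minimizer x = (0.0, 0.0)
g(y_4) = b*y + (c1 - a1*y)*x1 + (c2 - a2*y)*x2 = 17*(-6.2) + 40.0*0.0 + 35.8*0.0 = -105.4 + 0.0 + 0.0 = -105.4


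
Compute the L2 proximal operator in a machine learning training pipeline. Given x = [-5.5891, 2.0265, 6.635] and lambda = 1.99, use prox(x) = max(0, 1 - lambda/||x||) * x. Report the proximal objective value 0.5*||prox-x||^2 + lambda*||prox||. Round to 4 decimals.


Step 1: Compute ||x||.
||x|| = 8.9089
Step 2: Compute scaling factor.
scale = max(0, 1 - 1.99/8.9089) = 0.7766
Step 3: prox(x) = [-4.3406, 1.5738, 5.1529]
||prox(x)|| = 6.9189
Step 4: Proximal objective.
0.5*||prox-x||^2 = 1.9801
lambda*||prox|| = 13.7686
Total = 15.7486


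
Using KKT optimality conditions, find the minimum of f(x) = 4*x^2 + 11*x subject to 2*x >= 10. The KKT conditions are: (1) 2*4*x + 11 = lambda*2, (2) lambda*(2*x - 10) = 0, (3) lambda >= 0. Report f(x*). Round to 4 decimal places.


Step 1: Try lambda = 0 (constraint inactive).
x_unc = -11/(2*4) = -1.375
Check: 2*-1.375 = -2.75 < 10 -- violated!
Step 2: Constraint must be active: 2*x = 10
x* = 10/2 = 5.0
lambda = (2*4*5.0 + 11)/2 = 25.5
Step 3: Compute optimal value.
f(x*) = 4*5.0^2 + 11*5.0 = 155.0


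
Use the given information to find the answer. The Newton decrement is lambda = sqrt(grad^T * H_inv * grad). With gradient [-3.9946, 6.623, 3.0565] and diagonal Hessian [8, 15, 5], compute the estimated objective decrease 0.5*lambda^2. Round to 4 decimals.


Step 1: H is diagonal, so H^(-1) * g = [-0.4993, 0.4415, 0.6113].
Step 2: g^T H^(-1) g = sum_i g_i^2 / H_ii
  = (-3.9946)^2/8 + (6.623)^2/15 + (3.0565)^2/5
  = 1.9946 + 2.9243 + 1.8684 = 6.7873
Step 3: Objective decrease = 0.5 * g^T H^(-1) g = 3.3937


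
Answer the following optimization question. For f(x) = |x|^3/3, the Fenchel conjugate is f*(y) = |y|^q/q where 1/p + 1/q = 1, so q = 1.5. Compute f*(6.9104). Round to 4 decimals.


The conjugate exponent q satisfies 1/p + 1/q = 1.
p = 3, so q = 3/(3 - 1) = 1.5
|y|^q = 6.9104^1.5 = 18.1658
f*(6.9104) = 18.1658 / 1.5 = 12.1105


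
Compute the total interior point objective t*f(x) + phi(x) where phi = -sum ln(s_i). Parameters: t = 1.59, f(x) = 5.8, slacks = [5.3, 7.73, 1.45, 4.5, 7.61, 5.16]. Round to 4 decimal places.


Step 1: Compute log-barrier.
ln values: [1.6677, 2.0451, 0.3716, 1.5041, 2.0295, 1.6409]
phi = -(1.6677 + 2.0451 + 0.3716 + 1.5041 + 2.0295 + 1.6409) = -9.2589
Step 2: Compute augmented objective.
t*f(x) = 1.59*5.8 = 9.222
Total = 9.222 - 9.2589 = -0.0369


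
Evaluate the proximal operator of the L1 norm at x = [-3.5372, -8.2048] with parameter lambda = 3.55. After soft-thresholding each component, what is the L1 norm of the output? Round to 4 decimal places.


Soft-thresholding with lambda = 3.55:
prox(-3.5372) = sign(-3.5372)*max(|-3.5372| - 3.55, 0) = 0.0
prox(-8.2048) = sign(-8.2048)*max(|-8.2048| - 3.55, 0) = -4.6548
prox(x) = [0.0, -4.6548]
||prox(x)||_1 = 0.0 + 4.6548 = 4.6548


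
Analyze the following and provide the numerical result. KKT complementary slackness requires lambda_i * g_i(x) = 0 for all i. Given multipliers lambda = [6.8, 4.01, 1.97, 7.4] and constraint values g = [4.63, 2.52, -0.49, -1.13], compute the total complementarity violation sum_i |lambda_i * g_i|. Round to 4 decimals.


KKT complementary slackness check:
lambda_1 * g_1 = 6.8 * 4.63 = 31.484
lambda_2 * g_2 = 4.01 * 2.52 = 10.1052
lambda_3 * g_3 = 1.97 * -0.49 = -0.9653
lambda_4 * g_4 = 7.4 * -1.13 = -8.362
Total violation = 31.484 + 10.1052 + 0.9653 + 8.362 = 50.9165


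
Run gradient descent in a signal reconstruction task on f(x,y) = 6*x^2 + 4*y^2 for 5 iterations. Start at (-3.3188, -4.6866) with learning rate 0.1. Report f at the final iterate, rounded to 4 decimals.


Gradient descent on f(x,y) = 6*x^2 + 4*y^2.
Starting point: (-3.3188, -4.6866), alpha = 0.1
Step 1: grad_x = 2*6*-3.3188 = -39.8256, grad_y = 2*4*-4.6866 = -37.4928
  x_1 = -3.3188 - 0.1*-39.8256 = 0.6638
  y_1 = -4.6866 - 0.1*-37.4928 = -0.9373
Step 2: grad_x = 2*6*0.6638 = 7.9651, grad_y = 2*4*-0.9373 = -7.4986
  x_2 = 0.6638 - 0.1*7.9651 = -0.1328
  y_2 = -0.9373 - 0.1*-7.4986 = -0.1875
Step 3: grad_x = 2*6*-0.1328 = -1.593, grad_y = 2*4*-0.1875 = -1.4997
  x_3 = -0.1328 - 0.1*-1.593 = 0.0266
  y_3 = -0.1875 - 0.1*-1.4997 = -0.0375
Step 4: grad_x = 2*6*0.0266 = 0.3186, grad_y = 2*4*-0.0375 = -0.2999
  x_4 = 0.0266 - 0.1*0.3186 = -0.0053
  y_4 = -0.0375 - 0.1*-0.2999 = -0.0075
Step 5: grad_x = 2*6*-0.0053 = -0.0637, grad_y = 2*4*-0.0075 = -0.06
  x_5 = -0.0053 - 0.1*-0.0637 = 0.0011
  y_5 = -0.0075 - 0.1*-0.06 = -0.0015
f(0.0011, -0.0015) = 6*0.0011^2 + 4*(-0.0015)^2 = 0.0


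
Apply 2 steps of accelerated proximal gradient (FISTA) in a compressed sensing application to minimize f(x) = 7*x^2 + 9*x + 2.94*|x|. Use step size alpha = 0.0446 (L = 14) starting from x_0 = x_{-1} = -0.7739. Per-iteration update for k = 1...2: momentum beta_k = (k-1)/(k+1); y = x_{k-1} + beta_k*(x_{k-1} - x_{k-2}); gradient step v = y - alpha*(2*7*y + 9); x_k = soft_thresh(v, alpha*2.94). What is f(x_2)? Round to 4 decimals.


FISTA on f(x) = 7*x^2 + 9*x + 2.94*|x|
L = 14, alpha = 0.0446
Iteration 1: beta = 0.0, y = -0.7739 + 0.0*(-0.7739 + 0.7739) = -0.7739
  grad(y) = -1.8346, v = y - alpha*grad = -0.6921
  prox(v) = soft_thresh(-0.6921, 0.1311) = -0.561
Iteration 2: beta = 0.3333, y = -0.561 + 0.3333*(-0.561 + 0.7739) = -0.49
  grad(y) = 2.1404, v = y - alpha*grad = -0.5854
  prox(v) = soft_thresh(-0.5854, 0.1311) = -0.4543
f(x_2) = 7*(-0.4543)^2 + 9*(-0.4543) + 2.94*|-0.4543| = -1.3083


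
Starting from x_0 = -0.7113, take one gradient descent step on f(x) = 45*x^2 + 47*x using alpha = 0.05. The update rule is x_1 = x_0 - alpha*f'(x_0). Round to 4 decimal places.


We compute the gradient at x_0 and apply the update.
f'(x) = 90*x + 47
f'(-0.7113) = 90*-0.7113 + 47 = -17.017
x_1 = -0.7113 - 0.05*-17.017 = 0.1396


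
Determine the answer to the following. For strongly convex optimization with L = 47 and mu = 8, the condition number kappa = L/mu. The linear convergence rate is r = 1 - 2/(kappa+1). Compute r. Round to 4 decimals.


Step 1: Compute the condition number.
kappa = L/mu = 47/8 = 5.875
Step 2: Compute the convergence rate.
r = 1 - 2/(kappa + 1) = 1 - 2*mu/(L + mu) = (L - mu)/(L + mu) = 39/55 = 0.7091


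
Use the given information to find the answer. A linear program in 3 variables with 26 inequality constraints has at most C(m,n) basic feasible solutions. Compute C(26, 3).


Each vertex corresponds to some choice of n active constraints out of m, so the number of vertices is at most C(m, n) = m! / (n!(m-n)!).
m = 26, n = 3
Numerator: 26 * 25 * 24
Denominator: 3! = 6
C(26, 3) = 2600


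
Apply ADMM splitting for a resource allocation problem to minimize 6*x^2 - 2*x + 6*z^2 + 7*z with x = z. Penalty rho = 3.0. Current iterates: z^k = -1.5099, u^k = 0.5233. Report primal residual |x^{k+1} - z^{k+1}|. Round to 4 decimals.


ADMM iteration with rho = 3.0, z^k = -1.5099, u^k = 0.5233
Step 1: x-update.
Minimize 6*x^2 - 2*x + (3.0/2)*(x + 1.5099 + 0.5233)^2
FOC: (2*6 + 3.0)*x = 2 + 3.0*(-1.5099 - 0.5233)
x^{k+1} = -0.2733
Step 2: z-update.
Minimize 6*z^2 + 7*z + (3.0/2)*(-0.2733 - z + 0.5233)^2
FOC: (2*6 + 3.0)*z = -7 + 3.0*(-0.2733 + 0.5233)
z^{k+1} = -0.4167
Step 3: u-update.
u^{k+1} = 0.5233 - 0.2733 + 0.4167 = 0.6667
Step 4: Primal residual = |-0.2733 + 0.4167| = 0.1434


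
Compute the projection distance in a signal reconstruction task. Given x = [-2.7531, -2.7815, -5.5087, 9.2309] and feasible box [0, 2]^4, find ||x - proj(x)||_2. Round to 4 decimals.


Project each component onto [0, 2].
clip(-2.7531) = 0.0, clip(-2.7815) = 0.0, clip(-5.5087) = 0.0, clip(9.2309) = 2.0
Projection = [0.0, 0.0, 0.0, 2.0]
Squared diffs: [7.5796, 7.7367, 30.3458, 52.2859]
Distance = sqrt(97.948) = 9.8969


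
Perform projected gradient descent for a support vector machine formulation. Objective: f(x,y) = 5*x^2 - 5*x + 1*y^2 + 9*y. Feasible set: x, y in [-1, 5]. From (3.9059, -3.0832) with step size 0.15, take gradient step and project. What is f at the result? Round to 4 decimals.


Step 1: Compute gradient at (3.9059, -3.0832).
grad_x = 2*5*3.9059 - 5 = 34.059
grad_y = 2*1*-3.0832 + 9 = 2.8336
Step 2: Gradient step.
x_raw = 3.9059 - 0.15*34.059 = -1.203
y_raw = -3.0832 - 0.15*2.8336 = -3.5082
Step 3: Project onto [-1, 5].
x_proj = clip(-1.203) = -1.0
y_proj = clip(-3.5082) = -1.0
Step 4: Evaluate f.
f(-1.0, -1.0) = 2.0


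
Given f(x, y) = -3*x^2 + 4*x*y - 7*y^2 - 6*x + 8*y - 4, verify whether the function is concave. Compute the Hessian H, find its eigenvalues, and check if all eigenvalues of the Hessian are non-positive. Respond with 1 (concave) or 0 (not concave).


The Hessian of f(x,y) = -3*x^2 + 4*x*y - 7*y^2 - 6*x + 8*y - 4 is:
H = [[-6, 4], [4, -14]]
Trace = -6 - 14 = -20
Determinant = -6*-14 - (4)^2 = 68
Discriminant = (-20)^2 - 4*68 = 128.0
Eigenvalues: lambda_1 = -15.6569, lambda_2 = -4.3431
The function is concave.

1


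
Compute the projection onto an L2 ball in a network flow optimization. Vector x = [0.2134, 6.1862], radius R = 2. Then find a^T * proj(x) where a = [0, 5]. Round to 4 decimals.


Step 1: Compute ||x|| (intermediates to 6 decimals).
||x|| = sqrt(0.2134^2 + 6.1862^2) = 6.18988
Step 2: Project.
Since ||x|| > R, scale = R/||x|| = 2/6.18988 = 0.323108, proj(x) = scale * x
proj(x) = [0.068951, 1.998811]
Step 3: Dot product.
a^T * proj(x) = 0*0.068951 + 5*1.998811 = 9.9941


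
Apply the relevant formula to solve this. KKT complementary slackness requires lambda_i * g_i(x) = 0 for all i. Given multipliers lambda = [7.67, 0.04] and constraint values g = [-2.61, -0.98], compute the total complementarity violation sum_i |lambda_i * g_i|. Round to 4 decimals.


KKT complementary slackness check:
lambda_1 * g_1 = 7.67 * -2.61 = -20.0187
lambda_2 * g_2 = 0.04 * -0.98 = -0.0392
Total violation = 20.0187 + 0.0392 = 20.0579


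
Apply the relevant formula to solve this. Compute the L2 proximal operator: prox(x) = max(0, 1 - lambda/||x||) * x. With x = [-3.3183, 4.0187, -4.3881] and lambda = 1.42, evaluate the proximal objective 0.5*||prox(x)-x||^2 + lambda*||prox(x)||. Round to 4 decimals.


Step 1: Compute ||x||.
||x|| = 6.813
Step 2: Compute scaling factor.
scale = max(0, 1 - 1.42/6.813) = 0.7916
Step 3: prox(x) = [-2.6267, 3.1811, -3.4735]
||prox(x)|| = 5.393
Step 4: Proximal objective.
0.5*||prox-x||^2 = 1.0082
lambda*||prox|| = 7.6581
Total = 8.6662


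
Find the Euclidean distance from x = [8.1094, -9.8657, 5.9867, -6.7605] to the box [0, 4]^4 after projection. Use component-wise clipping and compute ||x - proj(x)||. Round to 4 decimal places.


Project each component onto [0, 4].
clip(8.1094) = 4.0, clip(-9.8657) = 0.0, clip(5.9867) = 4.0, clip(-6.7605) = 0.0
Projection = [4.0, 0.0, 4.0, 0.0]
Squared diffs: [16.8872, 97.332, 3.947, 45.7044]
Distance = sqrt(163.8706) = 12.8012


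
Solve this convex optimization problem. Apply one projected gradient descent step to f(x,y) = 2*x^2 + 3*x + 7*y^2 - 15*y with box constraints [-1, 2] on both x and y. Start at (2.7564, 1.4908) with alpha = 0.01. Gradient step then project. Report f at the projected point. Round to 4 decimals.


Step 1: Compute gradient at (2.7564, 1.4908).
grad_x = 2*2*2.7564 + 3 = 14.0256
grad_y = 2*7*1.4908 - 15 = 5.8712
Step 2: Gradient step.
x_raw = 2.7564 - 0.01*14.0256 = 2.6161
y_raw = 1.4908 - 0.01*5.8712 = 1.4321
Step 3: Project onto [-1, 2].
x_proj = clip(2.6161) = 2.0
y_proj = clip(1.4321) = 1.4321
Step 4: Evaluate f.
f(2.0, 1.4321) = 6.8748


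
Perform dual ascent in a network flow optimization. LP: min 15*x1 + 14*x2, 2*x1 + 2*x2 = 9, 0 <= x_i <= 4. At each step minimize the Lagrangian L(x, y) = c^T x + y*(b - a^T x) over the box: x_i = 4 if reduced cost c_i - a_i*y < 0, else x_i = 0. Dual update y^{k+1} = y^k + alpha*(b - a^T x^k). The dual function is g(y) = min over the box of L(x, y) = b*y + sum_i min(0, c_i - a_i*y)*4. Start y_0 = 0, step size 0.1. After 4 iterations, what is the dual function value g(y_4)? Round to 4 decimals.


Dual ascent for LP: min 15*x1 + 14*x2, 2*x1 + 2*x2 = 9, 0 <= x_i <= 4
Step 1: y^k = 0.0, reduced costs: (15.0, 14.0)
  x^k = (0.0, 0.0), subgradient = b - a^T x = 9.0
  y^{k+1} = 0.0 + 0.1*9.0 = 0.9
Step 2: y^k = 0.9, reduced costs: (13.2, 12.2)
  x^k = (0.0, 0.0), subgradient = b - a^T x = 9.0
  y^{k+1} = 0.9 + 0.1*9.0 = 1.8
Step 3: y^k = 1.8, reduced costs: (11.4, 10.4)
  x^k = (0.0, 0.0), subgradient = b - a^T x = 9.0
  y^{k+1} = 1.8 + 0.1*9.0 = 2.7
Step 4: y^k = 2.7, reduced costs: (9.6, 8.6)
  x^k = (0.0, 0.0), subgradient = b - a^T x = 9.0
  y^{k+1} = 2.7 + 0.1*9.0 = 3.6
Dual objective at y_4 = 3.6: reduced costs (7.8, 6.8), box minimizer x = (0.0, 0.0)
g(y_4) = b*y + (c1 - a1*y)*x1 + (c2 - a2*y)*x2 = 9*3.6 + 7.8*0.0 + 6.8*0.0 = 32.4 + 0.0 + 0.0 = 32.4


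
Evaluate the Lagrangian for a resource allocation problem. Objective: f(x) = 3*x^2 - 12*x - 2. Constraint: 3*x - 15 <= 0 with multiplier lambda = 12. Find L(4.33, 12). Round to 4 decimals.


Step 1: Evaluate f(x).
f(4.33) = 3*4.33^2 - 12*4.33 - 2 = 2.2867
Step 2: Evaluate g(x).
g(4.33) = 3*4.33 - 15 = -2.01
Step 3: Compute Lagrangian.
L = 2.2867 + 12*-2.01 = -21.8333


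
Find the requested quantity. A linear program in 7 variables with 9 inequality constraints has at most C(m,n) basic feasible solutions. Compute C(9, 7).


Each vertex corresponds to some choice of n active constraints out of m, so the number of vertices is at most C(m, n) = m! / (n!(m-n)!).
m = 9, n = 7
Numerator: 9 * 8 * 7 * 6 * 5 * 4 * 3
Denominator: 7! = 5040
C(9, 7) = 36


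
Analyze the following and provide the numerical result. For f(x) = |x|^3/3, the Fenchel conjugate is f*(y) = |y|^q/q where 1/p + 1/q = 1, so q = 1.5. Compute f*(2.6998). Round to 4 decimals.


The conjugate exponent q satisfies 1/p + 1/q = 1.
p = 3, so q = 3/(3 - 1) = 1.5
|y|^q = 2.6998^1.5 = 4.4361
f*(2.6998) = 4.4361 / 1.5 = 2.9574


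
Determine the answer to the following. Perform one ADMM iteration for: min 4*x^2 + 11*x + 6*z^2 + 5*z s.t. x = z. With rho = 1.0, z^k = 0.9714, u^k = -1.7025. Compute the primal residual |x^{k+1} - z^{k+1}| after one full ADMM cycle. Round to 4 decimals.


ADMM iteration with rho = 1.0, z^k = 0.9714, u^k = -1.7025
Step 1: x-update.
Minimize 4*x^2 + 11*x + (1.0/2)*(x - 0.9714 - 1.7025)^2
FOC: (2*4 + 1.0)*x = -11 + 1.0*(0.9714 + 1.7025)
x^{k+1} = -0.9251
Step 2: z-update.
Minimize 6*z^2 + 5*z + (1.0/2)*(-0.9251 - z - 1.7025)^2
FOC: (2*6 + 1.0)*z = -5 + 1.0*(-0.9251 - 1.7025)
z^{k+1} = -0.5867
Step 3: u-update.
u^{k+1} = -1.7025 - 0.9251 + 0.5867 = -2.0409
Step 4: Primal residual = |-0.9251 + 0.5867| = 0.3384


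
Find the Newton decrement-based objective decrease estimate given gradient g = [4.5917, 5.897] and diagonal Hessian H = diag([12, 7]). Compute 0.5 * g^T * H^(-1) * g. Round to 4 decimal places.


Step 1: H is diagonal, so H^(-1) * g = [0.3826, 0.8424].
Step 2: g^T H^(-1) g = sum_i g_i^2 / H_ii
  = (4.5917)^2/12 + (5.897)^2/7
  = 1.757 + 4.9678 = 6.7248
Step 3: Objective decrease = 0.5 * g^T H^(-1) g = 3.3624


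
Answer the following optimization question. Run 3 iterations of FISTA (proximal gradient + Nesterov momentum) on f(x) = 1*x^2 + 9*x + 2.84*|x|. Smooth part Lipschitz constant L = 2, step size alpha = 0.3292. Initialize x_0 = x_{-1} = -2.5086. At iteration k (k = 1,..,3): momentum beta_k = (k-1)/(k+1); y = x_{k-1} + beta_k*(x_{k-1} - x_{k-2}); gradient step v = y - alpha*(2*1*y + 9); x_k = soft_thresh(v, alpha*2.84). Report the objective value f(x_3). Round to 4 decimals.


FISTA on f(x) = 1*x^2 + 9*x + 2.84*|x|
L = 2, alpha = 0.3292
Iteration 1: beta = 0.0, y = -2.5086 + 0.0*(-2.5086 + 2.5086) = -2.5086
  grad(y) = 3.9828, v = y - alpha*grad = -3.8197
  prox(v) = soft_thresh(-3.8197, 0.9349) = -2.8848
Iteration 2: beta = 0.3333, y = -2.8848 + 0.3333*(-2.8848 + 2.5086) = -3.0102
  grad(y) = 2.9796, v = y - alpha*grad = -3.9911
  prox(v) = soft_thresh(-3.9911, 0.9349) = -3.0562
Iteration 3: beta = 0.5, y = -3.0562 + 0.5*(-3.0562 + 2.8848) = -3.1418
  grad(y) = 2.7163, v = y - alpha*grad = -4.0361
  prox(v) = soft_thresh(-4.0361, 0.9349) = -3.1011
f(x_3) = 1*(-3.1011)^2 + 9*(-3.1011) + 2.84*|-3.1011| = -9.486


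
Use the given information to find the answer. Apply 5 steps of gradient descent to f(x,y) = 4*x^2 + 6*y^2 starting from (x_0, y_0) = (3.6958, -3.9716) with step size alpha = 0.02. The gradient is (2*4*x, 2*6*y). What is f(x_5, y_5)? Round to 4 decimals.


Gradient descent on f(x,y) = 4*x^2 + 6*y^2.
Starting point: (3.6958, -3.9716), alpha = 0.02
Step 1: grad_x = 2*4*3.6958 = 29.5664, grad_y = 2*6*-3.9716 = -47.6592
  x_1 = 3.6958 - 0.02*29.5664 = 3.1045
  y_1 = -3.9716 - 0.02*-47.6592 = -3.0184
Step 2: grad_x = 2*4*3.1045 = 24.8358, grad_y = 2*6*-3.0184 = -36.221
  x_2 = 3.1045 - 0.02*24.8358 = 2.6078
  y_2 = -3.0184 - 0.02*-36.221 = -2.294
Step 3: grad_x = 2*4*2.6078 = 20.8621, grad_y = 2*6*-2.294 = -27.528
  x_3 = 2.6078 - 0.02*20.8621 = 2.1905
  y_3 = -2.294 - 0.02*-27.528 = -1.7434
Step 4: grad_x = 2*4*2.1905 = 17.5241, grad_y = 2*6*-1.7434 = -20.9212
  x_4 = 2.1905 - 0.02*17.5241 = 1.84
  y_4 = -1.7434 - 0.02*-20.9212 = -1.325
Step 5: grad_x = 2*4*1.84 = 14.7203, grad_y = 2*6*-1.325 = -15.9001
  x_5 = 1.84 - 0.02*14.7203 = 1.5456
  y_5 = -1.325 - 0.02*-15.9001 = -1.007
f(1.5456, -1.007) = 4*1.5456^2 + 6*(-1.007)^2 = 15.6403


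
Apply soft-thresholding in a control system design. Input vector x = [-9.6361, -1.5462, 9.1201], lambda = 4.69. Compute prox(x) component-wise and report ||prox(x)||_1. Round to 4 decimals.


Soft-thresholding with lambda = 4.69:
prox(-9.6361) = sign(-9.6361)*max(|-9.6361| - 4.69, 0) = -4.9461
prox(-1.5462) = sign(-1.5462)*max(|-1.5462| - 4.69, 0) = 0.0
prox(9.1201) = sign(9.1201)*max(|9.1201| - 4.69, 0) = 4.4301
prox(x) = [-4.9461, 0.0, 4.4301]
||prox(x)||_1 = 4.9461 + 0.0 + 4.4301 = 9.3762


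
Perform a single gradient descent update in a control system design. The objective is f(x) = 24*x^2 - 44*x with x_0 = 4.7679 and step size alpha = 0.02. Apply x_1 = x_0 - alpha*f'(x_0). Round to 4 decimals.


We compute the gradient at x_0 and apply the update.
f'(x) = 48*x - 44
f'(4.7679) = 48*4.7679 - 44 = 184.8592
x_1 = 4.7679 - 0.02*184.8592 = 1.0707


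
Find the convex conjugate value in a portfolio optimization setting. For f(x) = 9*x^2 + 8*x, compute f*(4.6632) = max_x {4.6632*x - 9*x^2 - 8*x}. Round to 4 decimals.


f*(y) = sup_x {y*x - a*x^2 - b*x} = sup_x {(y-b)*x - a*x^2}
FOC: (y - b) - 2a*x = 0 => x* = (y - b)/(2a)
x* = (4.6632 - 8)/(2*9) = -0.1854
f*(4.6632) = (y-b)^2/(4a) = (4.6632 - 8)^2/(4*9)
= 11.1342/36 = 0.3093


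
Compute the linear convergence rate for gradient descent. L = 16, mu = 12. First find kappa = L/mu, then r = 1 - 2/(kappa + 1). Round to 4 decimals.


Step 1: Compute the condition number.
kappa = L/mu = 16/12 = 1.3333
Step 2: Compute the convergence rate.
r = 1 - 2/(kappa + 1) = 1 - 2*mu/(L + mu) = (L - mu)/(L + mu) = 4/28 = 0.1429


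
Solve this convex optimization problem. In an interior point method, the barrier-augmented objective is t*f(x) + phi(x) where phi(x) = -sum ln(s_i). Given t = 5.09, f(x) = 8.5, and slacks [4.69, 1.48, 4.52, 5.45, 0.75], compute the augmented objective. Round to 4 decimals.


Step 1: Compute log-barrier.
ln values: [1.5454, 0.392, 1.5085, 1.6956, -0.2877]
phi = -(1.5454 + 0.392 + 1.5085 + 1.6956 - 0.2877) = -4.8539
Step 2: Compute augmented objective.
t*f(x) = 5.09*8.5 = 43.265
Total = 43.265 - 4.8539 = 38.4111


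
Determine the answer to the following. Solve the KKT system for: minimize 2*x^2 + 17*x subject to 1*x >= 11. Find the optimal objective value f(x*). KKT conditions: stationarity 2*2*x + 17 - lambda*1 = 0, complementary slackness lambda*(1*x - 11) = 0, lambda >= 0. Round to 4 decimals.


Step 1: Try lambda = 0 (constraint inactive).
x_unc = -17/(2*2) = -4.25
Check: 1*-4.25 = -4.25 < 11 -- violated!
Step 2: Constraint must be active: 1*x = 11
x* = 11/1 = 11.0
lambda = (2*2*11.0 + 17)/1 = 61.0
Step 3: Compute optimal value.
f(x*) = 2*11.0^2 + 17*11.0 = 429.0


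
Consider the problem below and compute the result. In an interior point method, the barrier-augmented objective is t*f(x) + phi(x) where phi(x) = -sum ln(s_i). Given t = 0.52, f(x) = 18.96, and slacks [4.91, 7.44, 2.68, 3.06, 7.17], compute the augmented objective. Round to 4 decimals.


Step 1: Compute log-barrier.
ln values: [1.5913, 2.0069, 0.9858, 1.1184, 1.9699]
phi = -(1.5913 + 2.0069 + 0.9858 + 1.1184 + 1.9699) = -7.6723
Step 2: Compute augmented objective.
t*f(x) = 0.52*18.96 = 9.8592
Total = 9.8592 - 7.6723 = 2.1869


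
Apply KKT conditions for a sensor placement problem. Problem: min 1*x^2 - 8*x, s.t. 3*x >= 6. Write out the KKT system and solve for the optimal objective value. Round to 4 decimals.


Step 1: Try lambda = 0 (constraint inactive).
Stationarity: 2*1*x - 8 = 0
x* = 8/(2*1) = 4.0
Check constraint: 3*4.0 = 12.0 >= 6 -- satisfied.
Step 2: Compute optimal value.
f(x*) = 1*4.0^2 - 8*4.0 = -16.0


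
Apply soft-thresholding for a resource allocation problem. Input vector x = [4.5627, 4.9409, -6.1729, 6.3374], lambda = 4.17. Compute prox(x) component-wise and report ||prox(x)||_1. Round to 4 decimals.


Soft-thresholding with lambda = 4.17:
prox(4.5627) = sign(4.5627)*max(|4.5627| - 4.17, 0) = 0.3927
prox(4.9409) = sign(4.9409)*max(|4.9409| - 4.17, 0) = 0.7709
prox(-6.1729) = sign(-6.1729)*max(|-6.1729| - 4.17, 0) = -2.0029
prox(6.3374) = sign(6.3374)*max(|6.3374| - 4.17, 0) = 2.1674
prox(x) = [0.3927, 0.7709, -2.0029, 2.1674]
||prox(x)||_1 = 0.3927 + 0.7709 + 2.0029 + 2.1674 = 5.3339


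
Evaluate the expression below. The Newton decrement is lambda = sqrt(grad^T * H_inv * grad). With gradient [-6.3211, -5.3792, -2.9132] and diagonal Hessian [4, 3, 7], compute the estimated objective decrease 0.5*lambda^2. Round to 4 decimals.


Step 1: H is diagonal, so H^(-1) * g = [-1.5803, -1.7931, -0.4162].
Step 2: g^T H^(-1) g = sum_i g_i^2 / H_ii
  = (-6.3211)^2/4 + (-5.3792)^2/3 + (-2.9132)^2/7
  = 9.9891 + 9.6453 + 1.2124 = 20.8467
Step 3: Objective decrease = 0.5 * g^T H^(-1) g = 10.4234
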